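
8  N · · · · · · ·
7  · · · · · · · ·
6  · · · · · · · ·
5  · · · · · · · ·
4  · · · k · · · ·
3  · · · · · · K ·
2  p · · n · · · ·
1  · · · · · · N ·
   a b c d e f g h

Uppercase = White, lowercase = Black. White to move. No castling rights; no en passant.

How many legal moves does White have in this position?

White to move; king on g3.
In check: no.
Legal moves: Nc7, Nb6, Kh4, Kg4, Kf4, Kh3, Kh2, Kg2, Kf2, Nh3, Nf3+, Ne2+.
Count: 12.

12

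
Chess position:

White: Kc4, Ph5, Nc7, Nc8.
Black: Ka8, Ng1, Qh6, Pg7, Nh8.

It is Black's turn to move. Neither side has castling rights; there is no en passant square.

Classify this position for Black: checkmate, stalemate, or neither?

neither

Black to move; black king on a8.
In check: yes, from the white knight on c7.
Legal moves for Black: Kb8, Kb7.
Black is in check but has 2 legal moves → neither.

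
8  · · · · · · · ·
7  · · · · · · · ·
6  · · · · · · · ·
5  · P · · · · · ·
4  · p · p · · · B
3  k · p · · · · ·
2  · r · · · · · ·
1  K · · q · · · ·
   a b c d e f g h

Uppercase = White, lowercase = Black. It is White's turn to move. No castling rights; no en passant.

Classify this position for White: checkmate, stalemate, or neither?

White to move; white king on a1.
In check: yes, from the black queen on d1.
King squares — b1: attacked by Qd1; a2: attacked by Rb2; b2: attacked by Ka3.
Legal moves for White: none.
In check with no legal moves → checkmate.

checkmate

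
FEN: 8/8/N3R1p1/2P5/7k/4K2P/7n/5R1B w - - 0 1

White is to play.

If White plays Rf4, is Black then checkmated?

no

After Rf4: black king on h4; in check: yes, from the white rook on f4.
Black has 5 legal replies: Kh5, Kg5, Kxh3, Kg3, Ng4+.
In check but a legal move exists → not checkmate.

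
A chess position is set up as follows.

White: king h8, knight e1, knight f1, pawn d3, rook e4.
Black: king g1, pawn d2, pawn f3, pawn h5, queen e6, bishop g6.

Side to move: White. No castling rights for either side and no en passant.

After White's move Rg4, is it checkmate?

no

After Rg4: black king on g1; in check: yes, from the white rook on g4.
Black has 5 legal replies: Kf2, Kh1, Kxf1, Qxg4, hxg4.
In check but a legal move exists → not checkmate.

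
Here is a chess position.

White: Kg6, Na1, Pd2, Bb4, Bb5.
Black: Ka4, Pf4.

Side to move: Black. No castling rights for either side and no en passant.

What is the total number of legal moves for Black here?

2

Black to move; king on a4.
In check: yes, from the white bishop on b5.
Legal moves: Kxb5, Kxb4.
Count: 2.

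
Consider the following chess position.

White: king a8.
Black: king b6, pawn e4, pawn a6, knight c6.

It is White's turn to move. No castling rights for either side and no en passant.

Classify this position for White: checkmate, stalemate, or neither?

White to move; white king on a8.
In check: no.
King squares — a7: attacked by Kb6; b7: attacked by Kb6; b8: attacked by Nc6.
Legal moves for White: none.
Not in check and no legal moves → stalemate.

stalemate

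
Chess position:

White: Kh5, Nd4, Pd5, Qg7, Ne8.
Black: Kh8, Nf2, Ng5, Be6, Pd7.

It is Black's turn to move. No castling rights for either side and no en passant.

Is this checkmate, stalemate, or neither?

checkmate

Black to move; black king on h8.
In check: yes, from the white queen on g7.
King squares — g7: attacked by Ne8; h7: attacked by Qg7; g8: attacked by Qg7.
Legal moves for Black: none.
In check with no legal moves → checkmate.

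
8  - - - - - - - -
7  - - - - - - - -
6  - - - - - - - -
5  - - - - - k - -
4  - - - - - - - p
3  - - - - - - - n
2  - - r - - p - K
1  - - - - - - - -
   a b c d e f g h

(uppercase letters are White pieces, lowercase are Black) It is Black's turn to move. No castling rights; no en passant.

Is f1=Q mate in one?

yes

After f1=Q: white king on h2; in check: yes, from the black rook on c2.
King squares — g1: attacked by Qf1; h1: attacked by Qf1; g2: attacked by Qf1; g3: attacked by Ph4; h3: attacked by Qf1.
White has no legal moves → checkmate.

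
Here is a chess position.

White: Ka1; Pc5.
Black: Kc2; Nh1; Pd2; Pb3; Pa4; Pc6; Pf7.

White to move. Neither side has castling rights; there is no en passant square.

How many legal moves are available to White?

White to move; king on a1.
In check: no.
Legal moves: none.
Count: 0.

0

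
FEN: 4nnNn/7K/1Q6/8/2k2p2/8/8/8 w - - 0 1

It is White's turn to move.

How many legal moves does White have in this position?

White to move; king on h7.
In check: yes, from the black knight on f8.
Legal moves: Kxh8, Kh6.
Count: 2.

2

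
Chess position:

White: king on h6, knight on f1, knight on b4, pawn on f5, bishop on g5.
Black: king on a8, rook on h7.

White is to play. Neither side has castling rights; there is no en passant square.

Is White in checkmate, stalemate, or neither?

neither

White to move; white king on h6.
In check: yes, from the black rook on h7.
Legal moves for White: Kxh7, Kg6.
White is in check but has 2 legal moves → neither.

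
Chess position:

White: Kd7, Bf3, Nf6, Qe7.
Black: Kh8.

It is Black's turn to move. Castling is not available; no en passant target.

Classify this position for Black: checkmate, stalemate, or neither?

stalemate

Black to move; black king on h8.
In check: no.
King squares — g7: attacked by Qe7; h7: attacked by Nf6; g8: attacked by Nf6.
Legal moves for Black: none.
Not in check and no legal moves → stalemate.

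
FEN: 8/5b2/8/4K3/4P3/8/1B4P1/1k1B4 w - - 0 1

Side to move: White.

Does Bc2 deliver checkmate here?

no

After Bc2: black king on b1; in check: yes, from the white bishop on c2.
Black has 3 legal replies: Kxc2, Kxb2, Ka2.
In check but a legal move exists → not checkmate.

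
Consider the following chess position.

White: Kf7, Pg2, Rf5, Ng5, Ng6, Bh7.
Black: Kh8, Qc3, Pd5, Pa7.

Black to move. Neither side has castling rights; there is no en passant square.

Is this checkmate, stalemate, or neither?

Black to move; black king on h8.
In check: yes, from the white knight on g6.
King squares — g7: attacked by Kf7; h7: attacked by Ng5; g8: attacked by Kf7.
Legal moves for Black: none.
In check with no legal moves → checkmate.

checkmate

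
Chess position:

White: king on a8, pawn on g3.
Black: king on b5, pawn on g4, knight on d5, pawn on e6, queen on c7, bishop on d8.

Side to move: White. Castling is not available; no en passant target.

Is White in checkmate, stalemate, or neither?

stalemate

White to move; white king on a8.
In check: no.
King squares — a7: attacked by Qc7; b7: attacked by Qc7; b8: attacked by Qc7.
Legal moves for White: none.
Not in check and no legal moves → stalemate.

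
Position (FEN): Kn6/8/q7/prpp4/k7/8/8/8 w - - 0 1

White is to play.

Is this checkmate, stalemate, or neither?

checkmate

White to move; white king on a8.
In check: yes, from the black queen on a6.
King squares — a7: attacked by Qa6; b7: attacked by Rb5; b8: attacked by Rb5.
Legal moves for White: none.
In check with no legal moves → checkmate.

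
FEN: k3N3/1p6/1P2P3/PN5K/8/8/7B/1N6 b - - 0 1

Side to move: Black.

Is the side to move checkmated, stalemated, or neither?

stalemate

Black to move; black king on a8.
In check: no.
King squares — a7: attacked by Nb5; b7: own pawn; b8: attacked by Bh2.
Legal moves for Black: none.
Not in check and no legal moves → stalemate.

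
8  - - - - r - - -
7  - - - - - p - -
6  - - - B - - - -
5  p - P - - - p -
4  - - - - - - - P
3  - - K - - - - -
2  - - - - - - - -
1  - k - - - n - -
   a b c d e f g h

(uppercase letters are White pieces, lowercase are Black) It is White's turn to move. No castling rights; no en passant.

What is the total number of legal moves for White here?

15

White to move; king on c3.
In check: no.
Legal moves: Bf8, Bb8, Be7, Bc7, Be5, Bf4, Bg3, Bh2, Kd4, Kc4, Kd3, Kb3, hxg5, c6, h5.
Count: 15.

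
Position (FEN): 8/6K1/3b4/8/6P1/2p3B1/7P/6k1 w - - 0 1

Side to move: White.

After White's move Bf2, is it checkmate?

no

After Bf2: black king on g1; in check: yes, from the white bishop on f2.
Black has 5 legal replies: Kxh2, Kg2, Kxf2, Kh1, Kf1.
In check but a legal move exists → not checkmate.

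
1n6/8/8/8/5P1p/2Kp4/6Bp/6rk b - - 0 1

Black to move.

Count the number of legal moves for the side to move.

2

Black to move; king on h1.
In check: yes, from the white bishop on g2.
Legal moves: Kxg2, Rxg2.
Count: 2.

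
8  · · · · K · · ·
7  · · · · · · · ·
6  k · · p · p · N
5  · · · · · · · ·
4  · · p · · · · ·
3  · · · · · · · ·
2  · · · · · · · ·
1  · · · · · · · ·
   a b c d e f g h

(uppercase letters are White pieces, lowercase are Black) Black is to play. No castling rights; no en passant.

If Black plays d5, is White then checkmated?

After d5: white king on e8; in check: no.
White is not in check, so this cannot be checkmate.

no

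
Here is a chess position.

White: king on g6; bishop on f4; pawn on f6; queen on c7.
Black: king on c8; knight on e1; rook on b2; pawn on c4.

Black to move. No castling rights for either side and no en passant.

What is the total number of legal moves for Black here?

0

Black to move; king on c8.
In check: yes, from the white queen on c7.
Legal moves: none.
Count: 0.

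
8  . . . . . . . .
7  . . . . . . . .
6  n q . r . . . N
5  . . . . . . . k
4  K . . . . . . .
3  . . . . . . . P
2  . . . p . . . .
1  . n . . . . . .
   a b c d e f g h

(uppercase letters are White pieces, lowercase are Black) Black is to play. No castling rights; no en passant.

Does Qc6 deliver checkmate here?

After Qc6: white king on a4; in check: yes, from the black queen on c6.
White has 2 legal replies: Ka5, Kb3.
In check but a legal move exists → not checkmate.

no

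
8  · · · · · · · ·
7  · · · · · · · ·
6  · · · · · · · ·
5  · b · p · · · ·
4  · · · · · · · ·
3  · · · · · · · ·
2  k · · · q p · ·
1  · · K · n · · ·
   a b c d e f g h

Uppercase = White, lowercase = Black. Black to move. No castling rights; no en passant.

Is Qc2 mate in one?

yes

After Qc2: white king on c1; in check: yes, from the black queen on c2.
King squares — b1: attacked by Ka2; d1: attacked by Qc2; b2: attacked by Ka2; c2: attacked by Ne1; d2: attacked by Qc2.
White has no legal moves → checkmate.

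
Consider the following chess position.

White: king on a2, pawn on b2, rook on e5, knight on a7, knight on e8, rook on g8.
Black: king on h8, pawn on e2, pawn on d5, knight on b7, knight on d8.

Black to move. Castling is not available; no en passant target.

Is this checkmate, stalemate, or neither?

Black to move; black king on h8.
In check: yes, from the white rook on g8.
King squares — g7: attacked by Ne8; h7: available; g8: available.
Legal moves for Black: Kxg8, Kh7.
Black is in check but has 2 legal moves → neither.

neither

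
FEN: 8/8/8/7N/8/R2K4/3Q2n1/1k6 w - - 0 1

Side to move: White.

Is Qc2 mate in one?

yes

After Qc2: black king on b1; in check: yes, from the white queen on c2.
King squares — a1: attacked by Ra3; c1: attacked by Qc2; a2: attacked by Qc2; b2: attacked by Qc2; c2: attacked by Kd3.
Black has no legal moves → checkmate.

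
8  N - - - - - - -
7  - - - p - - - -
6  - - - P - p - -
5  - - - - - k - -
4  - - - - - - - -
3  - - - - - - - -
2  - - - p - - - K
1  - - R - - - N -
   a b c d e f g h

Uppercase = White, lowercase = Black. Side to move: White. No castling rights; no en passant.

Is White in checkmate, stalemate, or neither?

neither

White to move; white king on h2.
In check: no.
Legal moves for White include: Nc7, Nb6, Kh3, Kg3, Kg2, Kh1, Nh3, Nf3, Ne2, Rc8, Rc7, Rc6, Rc5+, Rc4, Rc3, Rc2, Rf1+, Re1, ... (list truncated; more exist).
White has legal moves and is not in check → neither.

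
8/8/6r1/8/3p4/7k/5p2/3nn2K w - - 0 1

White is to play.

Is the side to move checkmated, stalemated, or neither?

White to move; white king on h1.
In check: no.
King squares — g1: attacked by Pf2; g2: attacked by Ne1; h2: attacked by Kh3.
Legal moves for White: none.
Not in check and no legal moves → stalemate.

stalemate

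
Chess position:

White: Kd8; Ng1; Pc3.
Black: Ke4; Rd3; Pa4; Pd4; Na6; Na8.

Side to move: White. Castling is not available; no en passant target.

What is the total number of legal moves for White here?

White to move; king on d8.
In check: no.
Legal moves: Ke8, Kc8, Ke7, Kd7, Nh3, Nf3, Ne2, cxd4, c4.
Count: 9.

9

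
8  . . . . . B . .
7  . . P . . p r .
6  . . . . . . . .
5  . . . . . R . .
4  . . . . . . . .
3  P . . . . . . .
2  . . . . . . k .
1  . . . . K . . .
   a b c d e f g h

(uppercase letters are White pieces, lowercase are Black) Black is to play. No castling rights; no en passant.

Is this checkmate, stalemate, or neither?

Black to move; black king on g2.
In check: no.
Legal moves for Black: Rg8, Rh7, Rg6, Rg5, Rg4, Rg3, Kh3, Kg3, Kh2, Kh1, Kg1, f6.
Black has 12 legal moves and is not in check → neither.

neither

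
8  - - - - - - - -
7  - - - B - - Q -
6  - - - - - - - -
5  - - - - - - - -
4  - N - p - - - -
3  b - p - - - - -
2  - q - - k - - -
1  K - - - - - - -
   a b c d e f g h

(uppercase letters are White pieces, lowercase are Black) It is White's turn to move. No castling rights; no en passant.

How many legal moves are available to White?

White to move; king on a1.
In check: yes, from the black queen on b2.
Legal moves: none.
Count: 0.

0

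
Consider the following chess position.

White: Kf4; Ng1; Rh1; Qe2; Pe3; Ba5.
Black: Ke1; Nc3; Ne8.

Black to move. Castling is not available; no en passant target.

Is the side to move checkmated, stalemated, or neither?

checkmate

Black to move; black king on e1.
In check: yes, from the white queen on e2.
King squares — d1: attacked by Qe2; f1: attacked by Qe2; d2: attacked by Qe2; e2: attacked by Ng1; f2: attacked by Qe2.
Legal moves for Black: none.
In check with no legal moves → checkmate.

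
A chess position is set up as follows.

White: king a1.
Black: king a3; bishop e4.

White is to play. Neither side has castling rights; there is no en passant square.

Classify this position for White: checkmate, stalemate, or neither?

White to move; white king on a1.
In check: no.
King squares — b1: attacked by Be4; a2: attacked by Ka3; b2: attacked by Ka3.
Legal moves for White: none.
Not in check and no legal moves → stalemate.

stalemate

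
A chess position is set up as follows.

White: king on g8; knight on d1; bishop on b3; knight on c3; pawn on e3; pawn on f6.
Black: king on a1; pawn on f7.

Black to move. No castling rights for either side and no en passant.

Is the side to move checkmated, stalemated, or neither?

Black to move; black king on a1.
In check: no.
King squares — b1: attacked by Nc3; a2: attacked by Bb3; b2: attacked by Nd1.
Legal moves for Black: none.
Not in check and no legal moves → stalemate.

stalemate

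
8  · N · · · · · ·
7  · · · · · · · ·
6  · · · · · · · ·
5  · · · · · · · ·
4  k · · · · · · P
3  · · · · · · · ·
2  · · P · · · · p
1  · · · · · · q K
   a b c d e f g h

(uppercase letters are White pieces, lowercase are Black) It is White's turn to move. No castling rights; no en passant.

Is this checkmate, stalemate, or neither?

White to move; white king on h1.
In check: yes, from the black queen on g1.
King squares — g1: attacked by Ph2; g2: attacked by Qg1; h2: attacked by Qg1.
Legal moves for White: none.
In check with no legal moves → checkmate.

checkmate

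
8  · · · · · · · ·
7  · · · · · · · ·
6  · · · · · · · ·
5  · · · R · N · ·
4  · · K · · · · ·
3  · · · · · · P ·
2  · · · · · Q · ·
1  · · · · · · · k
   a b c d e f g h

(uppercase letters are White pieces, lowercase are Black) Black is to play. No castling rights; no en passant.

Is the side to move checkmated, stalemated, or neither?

Black to move; black king on h1.
In check: no.
King squares — g1: attacked by Qf2; g2: attacked by Qf2; h2: attacked by Qf2.
Legal moves for Black: none.
Not in check and no legal moves → stalemate.

stalemate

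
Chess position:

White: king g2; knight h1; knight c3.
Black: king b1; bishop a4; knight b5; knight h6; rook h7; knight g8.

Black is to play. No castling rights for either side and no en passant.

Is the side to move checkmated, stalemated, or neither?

neither

Black to move; black king on b1.
In check: yes, from the white knight on c3.
King squares — a1: available; c1: available; a2: attacked by Nc3; b2: available; c2: available.
Legal moves for Black: Kc2, Kb2, Kc1, Ka1, Nxc3.
Black is in check but has 5 legal moves → neither.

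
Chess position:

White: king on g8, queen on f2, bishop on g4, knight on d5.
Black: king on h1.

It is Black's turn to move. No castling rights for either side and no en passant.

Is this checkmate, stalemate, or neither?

Black to move; black king on h1.
In check: no.
King squares — g1: attacked by Qf2; g2: attacked by Qf2; h2: attacked by Qf2.
Legal moves for Black: none.
Not in check and no legal moves → stalemate.

stalemate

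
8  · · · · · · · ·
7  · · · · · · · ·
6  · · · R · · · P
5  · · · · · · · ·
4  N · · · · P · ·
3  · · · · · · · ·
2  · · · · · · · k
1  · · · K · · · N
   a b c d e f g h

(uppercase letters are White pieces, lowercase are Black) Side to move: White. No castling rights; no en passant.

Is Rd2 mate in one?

no

After Rd2: black king on h2; in check: yes, from the white rook on d2.
Black has 3 legal replies: Kh3, Kxh1, Kg1.
In check but a legal move exists → not checkmate.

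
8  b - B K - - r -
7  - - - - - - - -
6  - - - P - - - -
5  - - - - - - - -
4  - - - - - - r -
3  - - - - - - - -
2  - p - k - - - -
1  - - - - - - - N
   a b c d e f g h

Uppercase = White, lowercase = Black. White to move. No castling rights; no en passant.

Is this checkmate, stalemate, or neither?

White to move; white king on d8.
In check: yes, from the black rook on g8.
Legal moves for White: Ke7, Kd7, Kc7.
White is in check but has 3 legal moves → neither.

neither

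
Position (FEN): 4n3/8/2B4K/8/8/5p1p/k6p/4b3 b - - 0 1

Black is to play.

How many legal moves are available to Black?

Black to move; king on a2.
In check: no.
Legal moves: Ng7, Nc7, Nf6, Nd6, Kb3, Ka3, Kb2, Kb1, Ka1, Ba5, Bh4, Bb4, Bg3, Bc3, Bf2, Bd2+, f2, h1=Q, h1=R, h1=B, h1=N.
Count: 21.

21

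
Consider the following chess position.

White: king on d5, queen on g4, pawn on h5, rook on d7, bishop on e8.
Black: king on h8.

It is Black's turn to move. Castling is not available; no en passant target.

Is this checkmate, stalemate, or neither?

stalemate

Black to move; black king on h8.
In check: no.
King squares — g7: attacked by Qg4; h7: attacked by Rd7; g8: attacked by Qg4.
Legal moves for Black: none.
Not in check and no legal moves → stalemate.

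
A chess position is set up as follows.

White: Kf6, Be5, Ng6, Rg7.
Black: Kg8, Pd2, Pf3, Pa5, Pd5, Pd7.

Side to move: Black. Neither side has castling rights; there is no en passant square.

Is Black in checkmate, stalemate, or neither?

checkmate

Black to move; black king on g8.
In check: yes, from the white rook on g7.
King squares — f7: attacked by Kf6; g7: attacked by Kf6; h7: attacked by Rg7; f8: attacked by Ng6; h8: attacked by Ng6.
Legal moves for Black: none.
In check with no legal moves → checkmate.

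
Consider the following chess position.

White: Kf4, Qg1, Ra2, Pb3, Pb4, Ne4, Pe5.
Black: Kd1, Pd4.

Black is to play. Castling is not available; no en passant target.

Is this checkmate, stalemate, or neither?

checkmate

Black to move; black king on d1.
In check: yes, from the white queen on g1.
King squares — c1: attacked by Qg1; e1: attacked by Qg1; c2: attacked by Ra2; d2: attacked by Ra2; e2: attacked by Ra2.
Legal moves for Black: none.
In check with no legal moves → checkmate.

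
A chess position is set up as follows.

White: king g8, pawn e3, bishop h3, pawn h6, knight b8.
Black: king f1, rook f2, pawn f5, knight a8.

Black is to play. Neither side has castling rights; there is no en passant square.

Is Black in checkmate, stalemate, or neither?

Black to move; black king on f1.
In check: yes, from the white bishop on h3.
King squares — e1: available; g1: available; e2: available; f2: own rook; g2: attacked by Bh3.
Legal moves for Black: Ke2, Kg1, Ke1, Rg2+.
Black is in check but has 4 legal moves → neither.

neither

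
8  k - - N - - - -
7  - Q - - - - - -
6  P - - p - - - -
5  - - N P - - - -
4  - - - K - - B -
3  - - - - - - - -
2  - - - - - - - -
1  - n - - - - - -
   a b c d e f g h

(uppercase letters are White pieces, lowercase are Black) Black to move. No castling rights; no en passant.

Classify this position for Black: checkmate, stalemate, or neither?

checkmate

Black to move; black king on a8.
In check: yes, from the white queen on b7.
King squares — a7: attacked by Qb7; b7: attacked by Nc5; b8: attacked by Qb7.
Legal moves for Black: none.
In check with no legal moves → checkmate.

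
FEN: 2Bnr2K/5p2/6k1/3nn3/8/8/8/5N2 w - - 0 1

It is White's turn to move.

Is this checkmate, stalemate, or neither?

checkmate

White to move; white king on h8.
In check: yes, from the black rook on e8.
King squares — g7: attacked by Kg6; h7: attacked by Kg6; g8: attacked by Re8.
Legal moves for White: none.
In check with no legal moves → checkmate.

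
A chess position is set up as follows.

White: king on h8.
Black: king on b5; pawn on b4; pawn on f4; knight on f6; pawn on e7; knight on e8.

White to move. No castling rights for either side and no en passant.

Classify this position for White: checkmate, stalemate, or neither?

stalemate

White to move; white king on h8.
In check: no.
King squares — g7: attacked by Ne8; h7: attacked by Nf6; g8: attacked by Nf6.
Legal moves for White: none.
Not in check and no legal moves → stalemate.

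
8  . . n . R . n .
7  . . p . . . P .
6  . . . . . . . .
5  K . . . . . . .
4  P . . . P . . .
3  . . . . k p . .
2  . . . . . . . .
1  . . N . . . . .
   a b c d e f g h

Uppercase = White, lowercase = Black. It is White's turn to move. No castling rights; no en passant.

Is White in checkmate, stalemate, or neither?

neither

White to move; white king on a5.
In check: no.
Legal moves for White: Rxg8, Rf8, Rd8, Rxc8, Re7, Re6, Re5, Ka6, Kb5, Kb4, Nd3, Nb3, Ne2, Na2, e5.
White has 15 legal moves and is not in check → neither.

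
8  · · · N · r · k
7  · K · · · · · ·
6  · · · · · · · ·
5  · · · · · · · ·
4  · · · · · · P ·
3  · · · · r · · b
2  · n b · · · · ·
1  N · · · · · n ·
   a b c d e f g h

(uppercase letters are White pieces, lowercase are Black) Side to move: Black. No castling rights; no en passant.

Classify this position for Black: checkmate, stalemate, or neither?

neither

Black to move; black king on h8.
In check: no.
Legal moves for Black include: Kg8, Kh7, Kg7, Rg8, Rfe8, Rxd8, Rf7+, Rf6, Rf5, Rf4, Rff3, Rf2, Rf1, Bxg4, Bg2+, Bf1, Ree8, Re7+, ... (list truncated; more exist).
Black has legal moves and is not in check → neither.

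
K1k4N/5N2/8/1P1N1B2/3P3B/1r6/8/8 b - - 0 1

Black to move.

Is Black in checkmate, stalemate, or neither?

checkmate

Black to move; black king on c8.
In check: yes, from the white bishop on f5.
King squares — b7: attacked by Ka8; c7: attacked by Nd5; d7: attacked by Bf5; b8: attacked by Ka8; d8: attacked by Bh4.
Legal moves for Black: none.
In check with no legal moves → checkmate.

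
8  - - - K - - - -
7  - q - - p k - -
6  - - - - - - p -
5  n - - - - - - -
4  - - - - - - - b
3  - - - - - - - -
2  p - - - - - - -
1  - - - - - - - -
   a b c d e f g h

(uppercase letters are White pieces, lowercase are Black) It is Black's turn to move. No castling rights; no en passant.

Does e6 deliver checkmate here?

After e6: white king on d8; in check: yes, from the black bishop on h4.
King squares — c7: attacked by Qb7; d7: attacked by Qb7; e7: attacked by Bh4; c8: attacked by Qb7; e8: attacked by Kf7.
White has no legal moves → checkmate.

yes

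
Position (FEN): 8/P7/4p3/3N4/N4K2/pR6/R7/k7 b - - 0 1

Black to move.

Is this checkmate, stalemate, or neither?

Black to move; black king on a1.
In check: yes, from the white rook on a2.
King squares — b1: attacked by Rb3; a2: available; b2: attacked by Ra2.
Legal moves for Black: Kxa2.
Black is in check but has 1 legal move → neither.

neither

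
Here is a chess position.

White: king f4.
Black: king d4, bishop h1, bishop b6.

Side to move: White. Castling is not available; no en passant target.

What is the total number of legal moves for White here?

4

White to move; king on f4.
In check: no.
Legal moves: Kg5, Kf5, Kg4, Kg3.
Count: 4.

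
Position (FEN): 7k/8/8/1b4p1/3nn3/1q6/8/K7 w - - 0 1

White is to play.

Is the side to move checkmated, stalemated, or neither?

stalemate

White to move; white king on a1.
In check: no.
King squares — b1: attacked by Qb3; a2: attacked by Qb3; b2: attacked by Qb3.
Legal moves for White: none.
Not in check and no legal moves → stalemate.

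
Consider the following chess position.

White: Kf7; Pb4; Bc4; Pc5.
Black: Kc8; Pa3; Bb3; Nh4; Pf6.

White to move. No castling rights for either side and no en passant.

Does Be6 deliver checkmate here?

no

After Be6: black king on c8; in check: yes, from the white bishop on e6.
Black has 5 legal replies: Kd8, Kb8, Kc7, Kb7, Bxe6+.
In check but a legal move exists → not checkmate.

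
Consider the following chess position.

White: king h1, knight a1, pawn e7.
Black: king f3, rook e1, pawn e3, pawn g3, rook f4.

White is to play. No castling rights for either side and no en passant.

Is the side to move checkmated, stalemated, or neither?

White to move; white king on h1.
In check: yes, from the black rook on e1.
King squares — g1: attacked by Re1; g2: attacked by Kf3; h2: attacked by Pg3.
Legal moves for White: none.
In check with no legal moves → checkmate.

checkmate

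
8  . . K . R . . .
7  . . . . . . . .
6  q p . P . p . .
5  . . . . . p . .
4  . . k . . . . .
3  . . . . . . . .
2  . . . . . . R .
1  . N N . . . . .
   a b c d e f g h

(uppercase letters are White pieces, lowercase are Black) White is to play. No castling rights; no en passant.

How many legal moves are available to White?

White to move; king on c8.
In check: yes, from the black queen on a6.
Legal moves: Kd8, Kb8, Kd7, Kc7.
Count: 4.

4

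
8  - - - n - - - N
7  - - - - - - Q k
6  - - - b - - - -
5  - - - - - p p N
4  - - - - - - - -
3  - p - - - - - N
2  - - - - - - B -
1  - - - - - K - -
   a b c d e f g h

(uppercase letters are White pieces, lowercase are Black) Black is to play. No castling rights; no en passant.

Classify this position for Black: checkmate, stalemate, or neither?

Black to move; black king on h7.
In check: yes, from the white queen on g7.
King squares — g6: attacked by Qg7; h6: attacked by Qg7; g7: attacked by Nh5; g8: attacked by Qg7; h8: attacked by Qg7.
Legal moves for Black: none.
In check with no legal moves → checkmate.

checkmate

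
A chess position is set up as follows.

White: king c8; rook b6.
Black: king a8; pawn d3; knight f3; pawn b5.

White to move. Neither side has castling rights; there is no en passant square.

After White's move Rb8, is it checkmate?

After Rb8: black king on a8; in check: yes, from the white rook on b8.
Black has 1 legal reply: Ka7.
In check but a legal move exists → not checkmate.

no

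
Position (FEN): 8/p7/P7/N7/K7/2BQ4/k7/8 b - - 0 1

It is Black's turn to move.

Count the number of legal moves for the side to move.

0

Black to move; king on a2.
In check: no.
Legal moves: none.
Count: 0.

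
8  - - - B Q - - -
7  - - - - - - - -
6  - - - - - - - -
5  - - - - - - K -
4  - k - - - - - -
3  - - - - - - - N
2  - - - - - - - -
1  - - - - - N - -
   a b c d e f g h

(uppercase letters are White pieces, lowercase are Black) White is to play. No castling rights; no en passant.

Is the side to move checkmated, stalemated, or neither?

White to move; white king on g5.
In check: no.
Legal moves for White include: Qh8, Qg8, Qf8+, Qf7, Qe7+, Qd7, Qg6, Qe6, Qc6, Qh5, Qe5, Qb5+, Qe4+, Qa4+, Qe3, Qe2, Qe1+, Be7+, ... (list truncated; more exist).
White has legal moves and is not in check → neither.

neither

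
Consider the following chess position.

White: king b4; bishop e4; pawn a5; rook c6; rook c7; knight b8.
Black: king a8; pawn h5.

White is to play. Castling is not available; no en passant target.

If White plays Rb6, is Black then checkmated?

After Rb6: black king on a8; in check: yes, from the white bishop on e4.
King squares — a7: attacked by Rc7; b7: attacked by Be4; b8: attacked by Rb6.
Black has no legal moves → checkmate.

yes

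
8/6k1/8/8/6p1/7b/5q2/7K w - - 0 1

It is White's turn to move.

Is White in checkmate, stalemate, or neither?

stalemate

White to move; white king on h1.
In check: no.
King squares — g1: attacked by Qf2; g2: attacked by Qf2; h2: attacked by Qf2.
Legal moves for White: none.
Not in check and no legal moves → stalemate.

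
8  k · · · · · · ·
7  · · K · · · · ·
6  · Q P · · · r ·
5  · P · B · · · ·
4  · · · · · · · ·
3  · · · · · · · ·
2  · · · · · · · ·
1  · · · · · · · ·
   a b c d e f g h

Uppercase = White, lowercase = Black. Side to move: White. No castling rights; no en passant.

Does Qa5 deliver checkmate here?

yes

After Qa5: black king on a8; in check: yes, from the white queen on a5.
King squares — a7: attacked by Qa5; b7: attacked by Pc6; b8: attacked by Kc7.
Black has no legal moves → checkmate.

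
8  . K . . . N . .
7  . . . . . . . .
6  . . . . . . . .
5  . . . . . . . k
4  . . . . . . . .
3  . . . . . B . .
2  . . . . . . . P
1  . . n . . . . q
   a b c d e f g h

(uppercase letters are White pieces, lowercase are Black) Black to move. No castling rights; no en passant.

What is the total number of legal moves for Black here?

Black to move; king on h5.
In check: yes, from the white bishop on f3.
Legal moves: Kh6, Kg5, Kh4, Qxf3.
Count: 4.

4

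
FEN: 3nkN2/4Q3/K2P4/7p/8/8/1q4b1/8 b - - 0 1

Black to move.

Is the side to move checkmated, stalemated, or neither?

checkmate

Black to move; black king on e8.
In check: yes, from the white queen on e7.
King squares — d7: attacked by Qe7; e7: attacked by Pd6; f7: attacked by Qe7; d8: own knight; f8: attacked by Qe7.
Legal moves for Black: none.
In check with no legal moves → checkmate.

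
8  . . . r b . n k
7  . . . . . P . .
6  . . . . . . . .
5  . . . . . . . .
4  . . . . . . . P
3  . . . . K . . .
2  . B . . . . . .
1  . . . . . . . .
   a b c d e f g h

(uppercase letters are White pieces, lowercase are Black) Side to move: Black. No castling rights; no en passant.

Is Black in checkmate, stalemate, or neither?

Black to move; black king on h8.
In check: yes, from the white bishop on b2.
Legal moves for Black: Kh7, Nf6, Rd4.
Black is in check but has 3 legal moves → neither.

neither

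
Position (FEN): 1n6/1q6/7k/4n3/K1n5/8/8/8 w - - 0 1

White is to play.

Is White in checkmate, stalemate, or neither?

White to move; white king on a4.
In check: no.
King squares — a3: attacked by Nc4; b3: attacked by Qb7; b4: attacked by Qb7; a5: attacked by Nc4; b5: attacked by Qb7.
Legal moves for White: none.
Not in check and no legal moves → stalemate.

stalemate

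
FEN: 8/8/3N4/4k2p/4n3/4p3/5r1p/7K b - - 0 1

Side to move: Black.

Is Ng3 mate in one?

yes

After Ng3: white king on h1; in check: yes, from the black knight on g3.
King squares — g1: attacked by Ph2; g2: attacked by Rf2; h2: attacked by Rf2.
White has no legal moves → checkmate.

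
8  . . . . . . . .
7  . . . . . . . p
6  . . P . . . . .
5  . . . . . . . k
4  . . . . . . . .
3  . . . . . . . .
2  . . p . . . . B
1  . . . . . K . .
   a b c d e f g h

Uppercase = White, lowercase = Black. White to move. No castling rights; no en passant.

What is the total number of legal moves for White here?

13

White to move; king on f1.
In check: no.
Legal moves: Bb8, Bc7, Bd6, Be5, Bf4, Bg3, Bg1, Kg2, Kf2, Ke2, Kg1, Ke1, c7.
Count: 13.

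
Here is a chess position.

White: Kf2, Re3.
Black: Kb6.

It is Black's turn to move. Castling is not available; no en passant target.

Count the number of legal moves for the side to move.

Black to move; king on b6.
In check: no.
Legal moves: Kc7, Kb7, Ka7, Kc6, Ka6, Kc5, Kb5, Ka5.
Count: 8.

8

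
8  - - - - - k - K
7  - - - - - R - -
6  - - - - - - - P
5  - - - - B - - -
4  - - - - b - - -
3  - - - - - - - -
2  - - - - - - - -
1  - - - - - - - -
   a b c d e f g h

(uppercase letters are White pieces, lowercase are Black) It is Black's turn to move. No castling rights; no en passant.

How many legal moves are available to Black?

Black to move; king on f8.
In check: yes, from the white rook on f7.
Legal moves: Ke8, Kxf7.
Count: 2.

2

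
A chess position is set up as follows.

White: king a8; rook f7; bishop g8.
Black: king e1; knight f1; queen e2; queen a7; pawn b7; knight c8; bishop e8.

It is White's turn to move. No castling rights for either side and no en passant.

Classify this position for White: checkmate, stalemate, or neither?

White to move; white king on a8.
In check: yes, from the black queen on a7.
King squares — a7: attacked by Nc8; b7: attacked by Qa7; b8: attacked by Qa7.
Legal moves for White: none.
In check with no legal moves → checkmate.

checkmate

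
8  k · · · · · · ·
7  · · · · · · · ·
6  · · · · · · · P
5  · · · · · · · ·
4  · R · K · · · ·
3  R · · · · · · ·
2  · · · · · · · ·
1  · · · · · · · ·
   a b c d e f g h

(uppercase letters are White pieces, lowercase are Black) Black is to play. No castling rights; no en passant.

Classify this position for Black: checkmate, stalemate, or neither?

Black to move; black king on a8.
In check: yes, from the white rook on a3.
King squares — a7: attacked by Ra3; b7: attacked by Rb4; b8: attacked by Rb4.
Legal moves for Black: none.
In check with no legal moves → checkmate.

checkmate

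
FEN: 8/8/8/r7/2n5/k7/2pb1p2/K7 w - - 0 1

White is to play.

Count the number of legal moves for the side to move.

White to move; king on a1.
In check: no.
Legal moves: none.
Count: 0.

0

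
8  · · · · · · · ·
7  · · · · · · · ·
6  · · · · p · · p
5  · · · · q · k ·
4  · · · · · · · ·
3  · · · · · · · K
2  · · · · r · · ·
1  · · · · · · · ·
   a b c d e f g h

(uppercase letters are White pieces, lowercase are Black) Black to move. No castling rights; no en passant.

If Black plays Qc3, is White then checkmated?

yes

After Qc3: white king on h3; in check: yes, from the black queen on c3.
King squares — g2: attacked by Re2; h2: attacked by Re2; g3: attacked by Qc3; g4: attacked by Kg5; h4: attacked by Kg5.
White has no legal moves → checkmate.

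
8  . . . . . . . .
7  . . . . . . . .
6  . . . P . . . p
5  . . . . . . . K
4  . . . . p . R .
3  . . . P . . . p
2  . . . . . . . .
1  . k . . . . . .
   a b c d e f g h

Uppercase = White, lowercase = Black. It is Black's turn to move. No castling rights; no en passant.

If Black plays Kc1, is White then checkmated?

After Kc1: white king on h5; in check: no.
White is not in check, so this cannot be checkmate.

no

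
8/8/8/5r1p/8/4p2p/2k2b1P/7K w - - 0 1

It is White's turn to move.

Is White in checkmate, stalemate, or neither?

stalemate

White to move; white king on h1.
In check: no.
King squares — g1: attacked by Bf2; g2: attacked by Ph3; h2: own pawn.
Legal moves for White: none.
Not in check and no legal moves → stalemate.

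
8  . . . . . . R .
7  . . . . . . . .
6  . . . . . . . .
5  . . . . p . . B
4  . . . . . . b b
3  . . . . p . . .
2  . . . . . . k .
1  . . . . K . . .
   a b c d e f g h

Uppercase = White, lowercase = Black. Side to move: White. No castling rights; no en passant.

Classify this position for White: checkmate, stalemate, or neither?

White to move; white king on e1.
In check: yes, from the black bishop on h4.
King squares — d1: attacked by Bg4; f1: attacked by Kg2; d2: attacked by Pe3; e2: attacked by Bg4; f2: attacked by Kg2.
Legal moves for White: none.
In check with no legal moves → checkmate.

checkmate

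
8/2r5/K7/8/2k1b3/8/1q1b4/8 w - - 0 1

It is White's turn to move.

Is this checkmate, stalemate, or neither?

White to move; white king on a6.
In check: no.
King squares — a5: attacked by Bd2; b5: attacked by Qb2; b6: attacked by Qb2; a7: attacked by Rc7; b7: attacked by Qb2.
Legal moves for White: none.
Not in check and no legal moves → stalemate.

stalemate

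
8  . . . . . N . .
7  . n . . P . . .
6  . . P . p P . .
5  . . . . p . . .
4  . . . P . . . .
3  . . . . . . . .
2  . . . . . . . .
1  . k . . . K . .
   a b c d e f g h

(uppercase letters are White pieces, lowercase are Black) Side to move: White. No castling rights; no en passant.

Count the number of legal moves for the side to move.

White to move; king on f1.
In check: no.
Legal moves: Nh7, Nd7, Ng6, Nxe6, Kg2, Kf2, Ke2, Kg1, Ke1, cxb7, dxe5, e8=Q, e8=R, e8=B, e8=N, f7, c7, d5.
Count: 18.

18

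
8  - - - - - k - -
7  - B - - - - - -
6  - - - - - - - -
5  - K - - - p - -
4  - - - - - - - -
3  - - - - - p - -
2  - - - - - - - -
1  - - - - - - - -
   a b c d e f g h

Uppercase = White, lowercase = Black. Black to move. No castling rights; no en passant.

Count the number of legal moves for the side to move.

7

Black to move; king on f8.
In check: no.
Legal moves: Kg8, Ke8, Kg7, Kf7, Ke7, f4, f2.
Count: 7.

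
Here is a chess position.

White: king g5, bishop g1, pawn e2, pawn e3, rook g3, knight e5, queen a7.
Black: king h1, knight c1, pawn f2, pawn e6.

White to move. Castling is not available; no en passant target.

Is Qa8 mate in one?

yes

After Qa8: black king on h1; in check: yes, from the white queen on a8.
King squares — g1: attacked by Rg3; g2: attacked by Rg3; h2: attacked by Bg1.
Black has no legal moves → checkmate.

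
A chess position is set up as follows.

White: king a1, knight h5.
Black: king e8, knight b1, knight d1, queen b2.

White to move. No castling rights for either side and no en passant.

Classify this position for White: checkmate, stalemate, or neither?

White to move; white king on a1.
In check: yes, from the black queen on b2.
King squares — b1: attacked by Qb2; a2: attacked by Qb2; b2: attacked by Nd1.
Legal moves for White: none.
In check with no legal moves → checkmate.

checkmate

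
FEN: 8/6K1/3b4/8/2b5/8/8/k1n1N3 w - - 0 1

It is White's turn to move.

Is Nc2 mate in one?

After Nc2: black king on a1; in check: yes, from the white knight on c2.
Black has 3 legal replies: Kb2, Ka2, Kb1.
In check but a legal move exists → not checkmate.

no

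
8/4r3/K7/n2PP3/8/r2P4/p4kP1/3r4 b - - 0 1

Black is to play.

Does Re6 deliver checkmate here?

After Re6: white king on a6; in check: yes, from the black rook on e6.
White has 4 legal replies: Ka7, Kb5, dxe6, d6.
In check but a legal move exists → not checkmate.

no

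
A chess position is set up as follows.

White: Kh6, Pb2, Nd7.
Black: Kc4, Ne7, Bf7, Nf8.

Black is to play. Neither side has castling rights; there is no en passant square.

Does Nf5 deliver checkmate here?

no

After Nf5: white king on h6; in check: yes, from the black knight on f5.
White has 1 legal reply: Kg5.
In check but a legal move exists → not checkmate.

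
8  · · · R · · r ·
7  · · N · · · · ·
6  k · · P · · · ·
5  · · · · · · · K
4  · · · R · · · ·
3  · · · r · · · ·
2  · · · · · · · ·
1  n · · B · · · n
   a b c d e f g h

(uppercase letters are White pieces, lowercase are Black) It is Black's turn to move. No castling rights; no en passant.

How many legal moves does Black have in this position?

Black to move; king on a6.
In check: yes, from the white knight on c7.
Legal moves: Kb7, Ka7, Kb6, Ka5.
Count: 4.

4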